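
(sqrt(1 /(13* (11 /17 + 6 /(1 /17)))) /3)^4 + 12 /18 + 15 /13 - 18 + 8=-340948403936 /41683347225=-8.18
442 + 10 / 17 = 7524 / 17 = 442.59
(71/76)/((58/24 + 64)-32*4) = -213/14041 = -0.02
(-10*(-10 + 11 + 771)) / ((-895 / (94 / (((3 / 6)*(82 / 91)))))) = 13207376 / 7339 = 1799.62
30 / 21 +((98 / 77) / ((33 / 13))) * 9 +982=836786 / 847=987.94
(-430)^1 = -430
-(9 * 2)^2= -324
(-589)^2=346921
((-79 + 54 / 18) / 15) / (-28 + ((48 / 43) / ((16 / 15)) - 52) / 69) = 75164 / 426335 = 0.18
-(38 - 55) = 17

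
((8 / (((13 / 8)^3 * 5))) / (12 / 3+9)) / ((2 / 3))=6144 / 142805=0.04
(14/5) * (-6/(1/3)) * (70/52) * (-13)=882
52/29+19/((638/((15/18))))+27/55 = 44191/19140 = 2.31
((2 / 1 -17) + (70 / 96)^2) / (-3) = 33335 / 6912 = 4.82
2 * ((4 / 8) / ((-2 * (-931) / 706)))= 353 / 931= 0.38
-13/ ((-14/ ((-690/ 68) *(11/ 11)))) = -4485/ 476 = -9.42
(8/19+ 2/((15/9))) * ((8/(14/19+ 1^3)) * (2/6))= 112/45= 2.49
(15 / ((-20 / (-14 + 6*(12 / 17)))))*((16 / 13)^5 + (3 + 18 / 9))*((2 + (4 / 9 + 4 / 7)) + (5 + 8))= 81096156209 / 88367734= 917.71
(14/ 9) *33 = 154/ 3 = 51.33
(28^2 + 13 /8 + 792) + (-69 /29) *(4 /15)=1829309 /1160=1576.99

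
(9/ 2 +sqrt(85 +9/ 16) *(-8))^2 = 19321/ 4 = 4830.25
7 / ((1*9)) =7 / 9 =0.78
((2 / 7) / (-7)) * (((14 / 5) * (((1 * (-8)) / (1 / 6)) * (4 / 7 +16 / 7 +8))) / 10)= 7296 / 1225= 5.96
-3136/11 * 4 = -12544/11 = -1140.36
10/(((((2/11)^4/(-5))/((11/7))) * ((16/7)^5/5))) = -48335431375/8388608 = -5762.03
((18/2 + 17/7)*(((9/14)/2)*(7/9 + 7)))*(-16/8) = -400/7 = -57.14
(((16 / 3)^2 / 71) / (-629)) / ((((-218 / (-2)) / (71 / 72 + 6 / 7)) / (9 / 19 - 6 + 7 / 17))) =7015808 / 127357062453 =0.00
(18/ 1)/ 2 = 9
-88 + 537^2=288281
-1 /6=-0.17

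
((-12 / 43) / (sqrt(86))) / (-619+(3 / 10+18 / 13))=780 * sqrt(86) / 148384099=0.00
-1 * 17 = -17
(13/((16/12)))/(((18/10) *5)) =1.08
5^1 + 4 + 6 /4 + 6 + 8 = 49 /2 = 24.50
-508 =-508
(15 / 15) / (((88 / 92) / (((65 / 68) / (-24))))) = -1495 / 35904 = -0.04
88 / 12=22 / 3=7.33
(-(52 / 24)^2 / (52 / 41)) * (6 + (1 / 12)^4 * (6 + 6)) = -5526677 / 248832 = -22.21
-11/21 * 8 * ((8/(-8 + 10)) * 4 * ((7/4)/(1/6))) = -704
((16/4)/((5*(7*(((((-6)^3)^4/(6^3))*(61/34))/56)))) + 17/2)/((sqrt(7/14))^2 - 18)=-408225437/840464100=-0.49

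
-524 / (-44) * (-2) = -262 / 11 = -23.82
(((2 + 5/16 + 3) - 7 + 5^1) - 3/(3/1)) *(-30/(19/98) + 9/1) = -102453/304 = -337.02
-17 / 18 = -0.94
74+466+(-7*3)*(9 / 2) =891 / 2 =445.50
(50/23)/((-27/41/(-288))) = 65600/69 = 950.72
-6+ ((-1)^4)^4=-5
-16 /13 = -1.23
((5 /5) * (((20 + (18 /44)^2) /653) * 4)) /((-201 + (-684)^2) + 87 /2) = 19522 /73908523161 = 0.00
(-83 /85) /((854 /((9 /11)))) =-747 /798490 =-0.00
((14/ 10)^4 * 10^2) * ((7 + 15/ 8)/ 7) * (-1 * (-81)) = 1972593/ 50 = 39451.86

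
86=86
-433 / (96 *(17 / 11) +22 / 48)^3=-7967089152 / 60647503094569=-0.00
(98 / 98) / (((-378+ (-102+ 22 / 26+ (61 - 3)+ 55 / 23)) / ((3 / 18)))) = -299 / 751260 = -0.00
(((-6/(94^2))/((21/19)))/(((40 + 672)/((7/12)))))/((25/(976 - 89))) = -16853/943684800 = -0.00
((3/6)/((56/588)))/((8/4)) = 21/8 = 2.62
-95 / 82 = -1.16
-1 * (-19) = 19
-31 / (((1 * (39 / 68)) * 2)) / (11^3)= -1054 / 51909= -0.02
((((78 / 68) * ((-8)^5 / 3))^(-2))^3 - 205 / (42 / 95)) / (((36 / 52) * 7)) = -909132577320640252886530587850538251 / 9501589017835150031155366591463424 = -95.68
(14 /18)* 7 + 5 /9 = 6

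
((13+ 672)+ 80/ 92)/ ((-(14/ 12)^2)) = -567900/ 1127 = -503.90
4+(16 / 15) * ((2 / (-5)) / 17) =5068 / 1275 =3.97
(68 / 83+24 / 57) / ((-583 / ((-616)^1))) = 109536 / 83581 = 1.31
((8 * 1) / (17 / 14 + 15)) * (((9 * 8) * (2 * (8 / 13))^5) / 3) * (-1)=-2818572288 / 84283511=-33.44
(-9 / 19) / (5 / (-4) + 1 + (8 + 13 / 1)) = -36 / 1577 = -0.02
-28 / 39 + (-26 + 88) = 2390 / 39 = 61.28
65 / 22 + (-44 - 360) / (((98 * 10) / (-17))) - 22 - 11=-124171 / 5390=-23.04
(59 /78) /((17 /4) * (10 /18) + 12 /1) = 354 /6721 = 0.05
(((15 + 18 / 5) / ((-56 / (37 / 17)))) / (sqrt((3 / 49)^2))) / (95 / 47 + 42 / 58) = -10943527 / 2544560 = -4.30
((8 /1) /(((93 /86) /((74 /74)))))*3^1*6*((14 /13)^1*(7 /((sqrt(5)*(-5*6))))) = -14.96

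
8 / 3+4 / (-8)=13 / 6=2.17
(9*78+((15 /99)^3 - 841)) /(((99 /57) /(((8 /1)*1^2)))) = -640.23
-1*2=-2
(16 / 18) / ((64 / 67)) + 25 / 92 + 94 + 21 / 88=217319 / 2277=95.44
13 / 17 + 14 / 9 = 355 / 153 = 2.32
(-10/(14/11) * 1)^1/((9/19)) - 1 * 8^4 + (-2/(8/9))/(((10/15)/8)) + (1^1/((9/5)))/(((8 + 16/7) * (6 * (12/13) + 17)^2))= -4139.59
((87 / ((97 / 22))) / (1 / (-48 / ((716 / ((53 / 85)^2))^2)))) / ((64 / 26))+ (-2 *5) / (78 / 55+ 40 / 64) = -11421844021031704337 / 2333636309682830000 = -4.89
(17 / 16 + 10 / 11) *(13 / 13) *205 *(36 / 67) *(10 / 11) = 3201075 / 16214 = 197.43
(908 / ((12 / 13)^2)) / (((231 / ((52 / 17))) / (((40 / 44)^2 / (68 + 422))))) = 4987190 / 209548647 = 0.02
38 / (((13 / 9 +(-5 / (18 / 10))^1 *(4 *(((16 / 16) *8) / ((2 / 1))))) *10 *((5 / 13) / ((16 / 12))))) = -988 / 3225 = -0.31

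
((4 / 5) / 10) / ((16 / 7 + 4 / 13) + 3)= 182 / 12725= 0.01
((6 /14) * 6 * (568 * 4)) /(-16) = -2556 /7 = -365.14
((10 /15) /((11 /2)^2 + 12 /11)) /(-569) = -0.00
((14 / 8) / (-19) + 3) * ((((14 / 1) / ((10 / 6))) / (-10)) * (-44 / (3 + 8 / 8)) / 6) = 17017 / 3800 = 4.48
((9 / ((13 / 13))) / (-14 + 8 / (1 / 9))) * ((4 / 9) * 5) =10 / 29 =0.34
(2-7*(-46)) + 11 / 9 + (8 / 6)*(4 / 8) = 2933 / 9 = 325.89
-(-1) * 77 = 77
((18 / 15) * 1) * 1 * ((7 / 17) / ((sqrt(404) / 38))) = 798 * sqrt(101) / 8585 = 0.93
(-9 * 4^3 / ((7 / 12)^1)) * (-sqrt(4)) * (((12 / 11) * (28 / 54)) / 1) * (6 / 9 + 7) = 94208 / 11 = 8564.36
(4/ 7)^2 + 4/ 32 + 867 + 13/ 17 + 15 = 5885753/ 6664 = 883.22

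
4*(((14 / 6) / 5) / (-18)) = -14 / 135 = -0.10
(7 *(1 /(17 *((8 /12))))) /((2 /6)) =63 /34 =1.85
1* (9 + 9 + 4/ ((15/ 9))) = 102/ 5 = 20.40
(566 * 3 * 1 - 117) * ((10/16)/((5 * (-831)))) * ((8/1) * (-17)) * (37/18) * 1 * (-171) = -6298177/554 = -11368.55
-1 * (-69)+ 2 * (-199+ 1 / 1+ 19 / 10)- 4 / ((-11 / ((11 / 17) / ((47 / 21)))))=-1290764 / 3995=-323.09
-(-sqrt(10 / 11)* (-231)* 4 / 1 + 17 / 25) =-84* sqrt(110) - 17 / 25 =-881.68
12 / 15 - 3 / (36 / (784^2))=-768308 / 15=-51220.53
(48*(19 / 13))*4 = 3648 / 13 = 280.62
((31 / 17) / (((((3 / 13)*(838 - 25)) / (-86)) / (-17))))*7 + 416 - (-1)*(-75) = 1074305 / 2439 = 440.47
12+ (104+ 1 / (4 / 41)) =505 / 4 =126.25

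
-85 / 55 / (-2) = 0.77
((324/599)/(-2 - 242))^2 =6561/1335098521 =0.00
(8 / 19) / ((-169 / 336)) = -2688 / 3211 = -0.84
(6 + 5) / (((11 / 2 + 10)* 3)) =22 / 93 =0.24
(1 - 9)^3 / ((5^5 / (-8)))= 4096 / 3125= 1.31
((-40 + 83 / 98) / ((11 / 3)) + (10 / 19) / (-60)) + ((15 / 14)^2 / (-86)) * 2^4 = -14400469 / 1321089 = -10.90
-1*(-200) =200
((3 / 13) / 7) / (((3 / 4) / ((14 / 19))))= 8 / 247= 0.03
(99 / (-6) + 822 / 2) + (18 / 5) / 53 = 209121 / 530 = 394.57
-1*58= -58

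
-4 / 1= -4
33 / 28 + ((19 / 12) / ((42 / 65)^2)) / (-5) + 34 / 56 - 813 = -17187839 / 21168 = -811.97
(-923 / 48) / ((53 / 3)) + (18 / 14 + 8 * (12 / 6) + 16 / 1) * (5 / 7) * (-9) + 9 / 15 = -214.47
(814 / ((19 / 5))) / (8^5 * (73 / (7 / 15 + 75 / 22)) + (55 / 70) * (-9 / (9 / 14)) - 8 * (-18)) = 5205530 / 15001473313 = 0.00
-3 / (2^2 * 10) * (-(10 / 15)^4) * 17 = 34 / 135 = 0.25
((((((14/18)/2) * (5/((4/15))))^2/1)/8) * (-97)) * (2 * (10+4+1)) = -14853125/768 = -19340.01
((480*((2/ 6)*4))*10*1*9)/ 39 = 19200/ 13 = 1476.92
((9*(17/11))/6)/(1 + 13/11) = 17/16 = 1.06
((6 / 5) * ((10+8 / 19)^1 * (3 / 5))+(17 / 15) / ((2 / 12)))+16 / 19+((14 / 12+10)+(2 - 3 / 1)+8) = 94939 / 2850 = 33.31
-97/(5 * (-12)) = 97/60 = 1.62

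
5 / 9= 0.56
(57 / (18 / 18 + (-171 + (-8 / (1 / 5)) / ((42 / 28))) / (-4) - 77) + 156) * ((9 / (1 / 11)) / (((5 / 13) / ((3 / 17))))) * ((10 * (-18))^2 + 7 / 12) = 226437095.79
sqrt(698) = 26.42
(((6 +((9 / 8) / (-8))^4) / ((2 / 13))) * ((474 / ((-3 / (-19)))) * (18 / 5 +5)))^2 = 7134834500262840719122860969 / 7036874417766400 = 1013920965002.46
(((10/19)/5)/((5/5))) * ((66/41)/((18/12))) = 88/779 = 0.11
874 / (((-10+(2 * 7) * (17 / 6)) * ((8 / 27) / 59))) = 2088423 / 356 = 5866.36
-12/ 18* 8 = -16/ 3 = -5.33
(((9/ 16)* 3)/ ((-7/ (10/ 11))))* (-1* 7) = 135/ 88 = 1.53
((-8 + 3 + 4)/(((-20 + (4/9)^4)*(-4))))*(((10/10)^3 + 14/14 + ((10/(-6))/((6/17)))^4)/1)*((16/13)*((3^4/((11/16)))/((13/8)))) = -33962053896/60865519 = -557.99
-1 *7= -7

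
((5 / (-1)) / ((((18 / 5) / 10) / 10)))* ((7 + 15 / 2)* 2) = -36250 / 9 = -4027.78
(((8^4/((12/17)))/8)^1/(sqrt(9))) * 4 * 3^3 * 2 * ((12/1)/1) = 626688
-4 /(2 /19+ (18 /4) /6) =-304 /65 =-4.68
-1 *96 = -96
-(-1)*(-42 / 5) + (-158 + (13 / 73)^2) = -4432883 / 26645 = -166.37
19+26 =45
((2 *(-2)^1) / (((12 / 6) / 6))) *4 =-48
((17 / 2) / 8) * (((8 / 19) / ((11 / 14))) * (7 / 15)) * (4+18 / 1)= 1666 / 285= 5.85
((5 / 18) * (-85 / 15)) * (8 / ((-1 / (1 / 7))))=340 / 189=1.80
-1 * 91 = -91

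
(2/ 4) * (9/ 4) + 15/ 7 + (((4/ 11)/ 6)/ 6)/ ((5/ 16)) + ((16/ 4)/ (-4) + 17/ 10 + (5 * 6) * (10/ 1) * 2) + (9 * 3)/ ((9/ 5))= 3431737/ 5544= 619.00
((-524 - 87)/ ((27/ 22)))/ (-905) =13442/ 24435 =0.55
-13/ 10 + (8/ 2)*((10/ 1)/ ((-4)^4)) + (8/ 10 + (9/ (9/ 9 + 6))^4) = 183541/ 76832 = 2.39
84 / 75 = 1.12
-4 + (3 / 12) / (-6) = -97 / 24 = -4.04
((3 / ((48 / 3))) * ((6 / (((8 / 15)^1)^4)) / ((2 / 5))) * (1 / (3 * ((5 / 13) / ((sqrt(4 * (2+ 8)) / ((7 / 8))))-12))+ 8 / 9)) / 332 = 3055322784375 / 33887430934528-69103125 * sqrt(10) / 16943715467264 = 0.09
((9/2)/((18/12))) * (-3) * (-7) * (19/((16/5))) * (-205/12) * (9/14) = -525825/128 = -4108.01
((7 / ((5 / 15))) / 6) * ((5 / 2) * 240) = 2100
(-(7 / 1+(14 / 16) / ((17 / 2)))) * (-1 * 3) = 1449 / 68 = 21.31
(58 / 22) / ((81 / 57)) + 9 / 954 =58703 / 31482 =1.86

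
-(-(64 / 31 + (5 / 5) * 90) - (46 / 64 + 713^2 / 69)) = 22202299 / 2976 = 7460.45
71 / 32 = 2.22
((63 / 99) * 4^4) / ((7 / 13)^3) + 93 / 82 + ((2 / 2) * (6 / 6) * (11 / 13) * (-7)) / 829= 497565847881 / 476321846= 1044.60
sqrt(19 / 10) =sqrt(190) / 10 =1.38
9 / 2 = 4.50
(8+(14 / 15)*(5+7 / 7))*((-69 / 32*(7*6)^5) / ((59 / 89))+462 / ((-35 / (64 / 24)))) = -8527358548052 / 1475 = -5781260032.58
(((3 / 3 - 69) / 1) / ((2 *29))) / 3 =-34 / 87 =-0.39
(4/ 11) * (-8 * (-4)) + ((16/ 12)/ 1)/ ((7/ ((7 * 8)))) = 736/ 33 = 22.30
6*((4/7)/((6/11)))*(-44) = -1936/7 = -276.57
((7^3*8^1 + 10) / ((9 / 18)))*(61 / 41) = 335988 / 41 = 8194.83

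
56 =56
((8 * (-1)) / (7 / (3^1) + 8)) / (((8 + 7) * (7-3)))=-2 / 155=-0.01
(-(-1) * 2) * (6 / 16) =0.75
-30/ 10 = -3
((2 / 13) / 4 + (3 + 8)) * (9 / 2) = 2583 / 52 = 49.67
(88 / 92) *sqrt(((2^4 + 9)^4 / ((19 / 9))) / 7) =41250 *sqrt(133) / 3059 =155.51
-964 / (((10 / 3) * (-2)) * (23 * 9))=241 / 345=0.70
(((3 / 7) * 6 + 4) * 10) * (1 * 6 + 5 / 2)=3910 / 7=558.57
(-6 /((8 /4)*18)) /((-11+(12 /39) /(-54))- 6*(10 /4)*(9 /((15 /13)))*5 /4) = 234 /220787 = 0.00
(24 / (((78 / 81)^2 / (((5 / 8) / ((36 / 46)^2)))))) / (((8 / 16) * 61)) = 71415 / 82472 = 0.87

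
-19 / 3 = -6.33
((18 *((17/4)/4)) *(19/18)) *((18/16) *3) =8721/128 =68.13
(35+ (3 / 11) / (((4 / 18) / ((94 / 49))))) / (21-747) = -10067 / 195657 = -0.05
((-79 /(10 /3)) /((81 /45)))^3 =-493039 /216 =-2282.59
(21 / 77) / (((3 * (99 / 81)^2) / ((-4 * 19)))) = -6156 / 1331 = -4.63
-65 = -65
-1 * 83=-83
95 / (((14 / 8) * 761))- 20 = -106160 / 5327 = -19.93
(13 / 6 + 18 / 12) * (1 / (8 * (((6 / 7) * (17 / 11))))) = 847 / 2448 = 0.35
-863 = -863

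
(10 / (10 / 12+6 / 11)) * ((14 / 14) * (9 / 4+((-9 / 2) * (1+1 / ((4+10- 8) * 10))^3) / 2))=-120791 / 145600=-0.83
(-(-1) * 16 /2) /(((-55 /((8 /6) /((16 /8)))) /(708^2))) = -2673408 /55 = -48607.42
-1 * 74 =-74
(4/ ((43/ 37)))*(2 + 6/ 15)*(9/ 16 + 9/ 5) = 19.52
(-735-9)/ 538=-372/ 269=-1.38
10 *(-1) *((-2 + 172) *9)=-15300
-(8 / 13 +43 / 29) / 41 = -791 / 15457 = -0.05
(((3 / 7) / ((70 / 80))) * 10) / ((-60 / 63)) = -36 / 7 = -5.14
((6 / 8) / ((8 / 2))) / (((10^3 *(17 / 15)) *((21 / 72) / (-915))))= -4941 / 9520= -0.52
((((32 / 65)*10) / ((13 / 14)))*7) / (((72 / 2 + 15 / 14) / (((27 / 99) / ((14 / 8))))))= 50176 / 321607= 0.16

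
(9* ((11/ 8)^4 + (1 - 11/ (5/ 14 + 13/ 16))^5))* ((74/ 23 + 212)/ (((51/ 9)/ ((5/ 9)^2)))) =-136663796218870630978125/ 30893220768851968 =-4423747.11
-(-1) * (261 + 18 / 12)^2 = 275625 / 4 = 68906.25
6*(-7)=-42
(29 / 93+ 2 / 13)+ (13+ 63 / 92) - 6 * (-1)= 2241295 / 111228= 20.15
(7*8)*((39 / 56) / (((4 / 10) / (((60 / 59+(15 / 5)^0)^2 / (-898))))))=-2761395 / 6251876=-0.44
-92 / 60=-23 / 15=-1.53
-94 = -94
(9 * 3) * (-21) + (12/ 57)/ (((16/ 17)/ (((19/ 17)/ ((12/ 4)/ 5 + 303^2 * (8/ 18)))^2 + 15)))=-7578203037540029/ 13444999202867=-563.64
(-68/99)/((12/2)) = -34/297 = -0.11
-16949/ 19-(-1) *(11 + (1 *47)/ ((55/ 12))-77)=-990449/ 1045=-947.80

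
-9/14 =-0.64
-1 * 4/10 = -2/5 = -0.40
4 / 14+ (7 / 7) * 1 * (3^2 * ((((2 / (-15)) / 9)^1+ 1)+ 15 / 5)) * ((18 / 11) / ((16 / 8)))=11408 / 385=29.63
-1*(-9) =9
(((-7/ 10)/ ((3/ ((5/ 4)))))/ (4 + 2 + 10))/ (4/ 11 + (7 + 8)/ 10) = -77/ 7872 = -0.01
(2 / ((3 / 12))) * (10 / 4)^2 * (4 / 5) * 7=280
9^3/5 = 729/5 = 145.80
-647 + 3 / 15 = -3234 / 5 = -646.80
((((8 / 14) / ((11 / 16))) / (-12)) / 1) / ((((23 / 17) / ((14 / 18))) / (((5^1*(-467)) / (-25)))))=-127024 / 34155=-3.72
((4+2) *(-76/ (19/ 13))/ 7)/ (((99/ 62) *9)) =-6448/ 2079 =-3.10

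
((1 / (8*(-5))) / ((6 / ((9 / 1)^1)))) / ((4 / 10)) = -3 / 32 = -0.09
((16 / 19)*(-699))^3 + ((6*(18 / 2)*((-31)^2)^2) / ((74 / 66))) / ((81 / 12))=-50087583005352 / 253783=-197363822.66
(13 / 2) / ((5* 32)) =13 / 320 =0.04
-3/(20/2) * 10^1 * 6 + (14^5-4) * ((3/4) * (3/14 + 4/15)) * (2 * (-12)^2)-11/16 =6257641171/112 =55871796.17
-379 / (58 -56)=-379 / 2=-189.50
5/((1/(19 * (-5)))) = -475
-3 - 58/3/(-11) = -41/33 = -1.24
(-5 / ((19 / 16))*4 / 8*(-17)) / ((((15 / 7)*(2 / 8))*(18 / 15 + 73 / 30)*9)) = 38080 / 18639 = 2.04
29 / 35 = 0.83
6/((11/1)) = 6/11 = 0.55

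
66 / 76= 33 / 38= 0.87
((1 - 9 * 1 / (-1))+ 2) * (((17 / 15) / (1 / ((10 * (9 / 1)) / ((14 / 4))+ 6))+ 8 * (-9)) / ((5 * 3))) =-5048 / 175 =-28.85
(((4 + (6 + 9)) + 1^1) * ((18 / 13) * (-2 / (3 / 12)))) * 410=-1180800 / 13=-90830.77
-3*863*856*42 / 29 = -93079728 / 29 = -3209645.79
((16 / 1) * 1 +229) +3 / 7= 1718 / 7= 245.43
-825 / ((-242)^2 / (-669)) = 50175 / 5324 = 9.42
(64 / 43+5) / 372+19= 3271 / 172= 19.02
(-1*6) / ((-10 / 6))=18 / 5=3.60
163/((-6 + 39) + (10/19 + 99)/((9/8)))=27873/20771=1.34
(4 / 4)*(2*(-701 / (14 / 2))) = -1402 / 7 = -200.29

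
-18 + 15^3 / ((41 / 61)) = 205137 / 41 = 5003.34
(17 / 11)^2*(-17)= -4913 / 121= -40.60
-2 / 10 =-0.20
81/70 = 1.16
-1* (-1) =1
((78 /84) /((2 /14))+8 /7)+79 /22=865 /77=11.23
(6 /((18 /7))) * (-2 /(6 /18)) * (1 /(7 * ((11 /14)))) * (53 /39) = -1484 /429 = -3.46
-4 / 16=-1 / 4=-0.25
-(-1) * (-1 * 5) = -5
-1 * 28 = -28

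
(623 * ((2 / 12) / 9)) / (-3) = -623 / 162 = -3.85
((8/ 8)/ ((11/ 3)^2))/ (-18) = -1/ 242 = -0.00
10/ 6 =5/ 3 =1.67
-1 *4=-4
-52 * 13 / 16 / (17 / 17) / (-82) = 169 / 328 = 0.52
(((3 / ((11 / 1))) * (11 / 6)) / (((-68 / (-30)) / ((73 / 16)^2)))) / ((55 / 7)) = 111909 / 191488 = 0.58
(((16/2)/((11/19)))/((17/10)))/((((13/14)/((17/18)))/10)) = 106400/1287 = 82.67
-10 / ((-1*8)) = 5 / 4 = 1.25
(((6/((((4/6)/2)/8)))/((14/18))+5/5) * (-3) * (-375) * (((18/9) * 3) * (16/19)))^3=2786791733423424000000000/2352637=1184539618064080434.00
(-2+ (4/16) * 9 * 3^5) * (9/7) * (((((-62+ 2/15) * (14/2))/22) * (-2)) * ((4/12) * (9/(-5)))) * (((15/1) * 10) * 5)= -136492560/11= -12408414.55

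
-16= -16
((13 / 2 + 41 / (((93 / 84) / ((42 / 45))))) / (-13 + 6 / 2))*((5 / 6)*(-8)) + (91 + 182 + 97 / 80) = 6731447 / 22320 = 301.59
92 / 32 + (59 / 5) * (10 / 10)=587 / 40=14.68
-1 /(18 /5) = -5 /18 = -0.28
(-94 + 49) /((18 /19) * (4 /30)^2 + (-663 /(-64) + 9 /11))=-15048000 /3743407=-4.02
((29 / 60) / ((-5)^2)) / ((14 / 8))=29 / 2625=0.01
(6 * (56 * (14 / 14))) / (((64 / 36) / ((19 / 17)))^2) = 614061 / 4624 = 132.80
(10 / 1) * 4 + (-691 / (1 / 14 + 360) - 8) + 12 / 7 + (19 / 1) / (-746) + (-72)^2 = 137300454983 / 26324102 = 5215.77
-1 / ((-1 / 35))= 35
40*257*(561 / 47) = 5767080 / 47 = 122703.83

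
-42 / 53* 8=-336 / 53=-6.34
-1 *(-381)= 381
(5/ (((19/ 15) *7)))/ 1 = 75/ 133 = 0.56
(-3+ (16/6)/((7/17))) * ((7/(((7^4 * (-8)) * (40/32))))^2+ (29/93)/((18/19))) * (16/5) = 946439389804/258489559125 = 3.66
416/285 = 1.46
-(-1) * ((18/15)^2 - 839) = -20939/25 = -837.56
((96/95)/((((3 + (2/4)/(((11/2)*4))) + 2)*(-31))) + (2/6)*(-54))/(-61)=11719434/39701545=0.30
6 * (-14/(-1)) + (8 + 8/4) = 94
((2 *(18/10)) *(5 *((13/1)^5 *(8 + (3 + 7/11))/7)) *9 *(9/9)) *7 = 7699131648/11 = 699921058.91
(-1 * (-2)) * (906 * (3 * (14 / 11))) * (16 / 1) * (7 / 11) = 8523648 / 121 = 70443.37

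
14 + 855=869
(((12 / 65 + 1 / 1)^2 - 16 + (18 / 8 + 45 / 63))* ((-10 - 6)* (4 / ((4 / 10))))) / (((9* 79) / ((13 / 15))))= 2.27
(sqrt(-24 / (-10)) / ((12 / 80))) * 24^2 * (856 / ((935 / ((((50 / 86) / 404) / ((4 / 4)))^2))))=10272000 * sqrt(15) / 3527128363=0.01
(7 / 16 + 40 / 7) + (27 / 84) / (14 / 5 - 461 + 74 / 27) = 42359683 / 6886544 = 6.15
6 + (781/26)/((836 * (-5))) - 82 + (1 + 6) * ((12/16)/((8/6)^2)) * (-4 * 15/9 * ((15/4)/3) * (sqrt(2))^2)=-4948929/39520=-125.23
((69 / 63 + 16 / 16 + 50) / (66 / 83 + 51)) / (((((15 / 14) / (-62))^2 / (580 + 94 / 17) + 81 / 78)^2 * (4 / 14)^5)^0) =90802 / 90279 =1.01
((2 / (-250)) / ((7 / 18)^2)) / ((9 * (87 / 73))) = -876 / 177625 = -0.00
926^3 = 794022776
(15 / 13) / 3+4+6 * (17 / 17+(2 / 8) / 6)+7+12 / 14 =6731 / 364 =18.49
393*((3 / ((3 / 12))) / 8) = 1179 / 2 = 589.50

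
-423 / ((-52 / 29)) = 12267 / 52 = 235.90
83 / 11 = 7.55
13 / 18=0.72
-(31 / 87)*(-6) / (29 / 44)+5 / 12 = 36941 / 10092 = 3.66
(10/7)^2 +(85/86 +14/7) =21193/4214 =5.03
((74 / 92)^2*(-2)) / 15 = -1369 / 15870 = -0.09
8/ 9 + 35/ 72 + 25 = 26.38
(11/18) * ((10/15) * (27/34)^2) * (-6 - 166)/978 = -4257/94214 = -0.05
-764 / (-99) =764 / 99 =7.72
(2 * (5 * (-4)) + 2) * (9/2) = -171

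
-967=-967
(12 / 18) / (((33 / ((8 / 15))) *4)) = 4 / 1485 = 0.00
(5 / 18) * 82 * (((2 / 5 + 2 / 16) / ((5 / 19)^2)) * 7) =725249 / 600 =1208.75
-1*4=-4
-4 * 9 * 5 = -180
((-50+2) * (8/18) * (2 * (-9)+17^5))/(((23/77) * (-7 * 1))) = 999566656/69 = 14486473.28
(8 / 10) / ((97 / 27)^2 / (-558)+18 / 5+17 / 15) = 1627128 / 9580129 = 0.17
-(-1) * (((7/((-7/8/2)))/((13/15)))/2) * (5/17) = -600/221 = -2.71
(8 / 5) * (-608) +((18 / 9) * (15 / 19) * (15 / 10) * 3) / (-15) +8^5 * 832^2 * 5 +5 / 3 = 32322984068692 / 285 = 113413979188.39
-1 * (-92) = 92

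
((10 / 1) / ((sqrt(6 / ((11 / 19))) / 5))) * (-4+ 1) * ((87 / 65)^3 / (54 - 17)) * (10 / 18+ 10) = -73167 * sqrt(1254) / 81289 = -31.87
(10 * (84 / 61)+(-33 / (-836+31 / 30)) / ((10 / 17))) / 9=7047941 / 4583967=1.54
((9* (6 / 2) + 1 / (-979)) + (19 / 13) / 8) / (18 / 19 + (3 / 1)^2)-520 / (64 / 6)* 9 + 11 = -425.02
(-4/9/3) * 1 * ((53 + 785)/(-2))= 1676/27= 62.07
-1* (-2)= 2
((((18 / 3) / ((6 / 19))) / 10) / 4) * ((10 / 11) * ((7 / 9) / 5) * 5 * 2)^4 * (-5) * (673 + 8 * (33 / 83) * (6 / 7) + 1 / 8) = -17060186307500 / 2657648961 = -6419.28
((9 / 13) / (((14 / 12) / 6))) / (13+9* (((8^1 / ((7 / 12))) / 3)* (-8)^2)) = 324 / 240799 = 0.00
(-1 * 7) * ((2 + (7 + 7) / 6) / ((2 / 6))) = -91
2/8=1/4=0.25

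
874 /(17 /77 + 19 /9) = 302841 /808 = 374.80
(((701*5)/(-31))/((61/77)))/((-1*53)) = 269885/100223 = 2.69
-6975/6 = -2325/2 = -1162.50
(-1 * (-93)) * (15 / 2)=697.50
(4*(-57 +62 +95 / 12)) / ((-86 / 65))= -10075 / 258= -39.05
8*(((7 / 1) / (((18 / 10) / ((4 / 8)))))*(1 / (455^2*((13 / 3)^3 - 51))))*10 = 6 / 242515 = 0.00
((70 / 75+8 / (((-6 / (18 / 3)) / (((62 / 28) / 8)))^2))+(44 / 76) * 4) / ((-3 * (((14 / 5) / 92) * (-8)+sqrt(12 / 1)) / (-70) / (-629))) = -388014900725 * sqrt(3) / 40870368-3374042615 / 2919312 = -17599.50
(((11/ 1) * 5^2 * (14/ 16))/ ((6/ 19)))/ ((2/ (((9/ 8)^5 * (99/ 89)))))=71270666775/ 93323264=763.70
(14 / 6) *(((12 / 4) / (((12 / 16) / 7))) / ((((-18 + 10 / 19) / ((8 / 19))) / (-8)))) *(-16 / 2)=-100.76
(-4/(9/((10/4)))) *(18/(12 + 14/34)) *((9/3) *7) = -7140/211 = -33.84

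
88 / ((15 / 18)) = 528 / 5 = 105.60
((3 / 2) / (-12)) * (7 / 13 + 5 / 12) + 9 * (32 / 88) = 43289 / 13728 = 3.15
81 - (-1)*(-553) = -472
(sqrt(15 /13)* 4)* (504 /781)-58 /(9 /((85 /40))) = -493 /36 + 2016* sqrt(195) /10153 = -10.92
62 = 62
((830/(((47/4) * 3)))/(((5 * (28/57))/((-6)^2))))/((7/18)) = 2043792/2303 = 887.45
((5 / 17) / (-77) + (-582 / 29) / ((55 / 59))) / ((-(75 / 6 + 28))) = 8173894 / 15374205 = 0.53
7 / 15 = 0.47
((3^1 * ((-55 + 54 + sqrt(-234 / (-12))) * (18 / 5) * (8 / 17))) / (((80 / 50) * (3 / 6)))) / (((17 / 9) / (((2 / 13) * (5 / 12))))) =0.74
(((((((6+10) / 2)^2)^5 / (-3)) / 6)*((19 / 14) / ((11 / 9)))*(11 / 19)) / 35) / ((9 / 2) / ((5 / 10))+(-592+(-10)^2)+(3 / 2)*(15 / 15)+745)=-4158.08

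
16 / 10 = 8 / 5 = 1.60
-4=-4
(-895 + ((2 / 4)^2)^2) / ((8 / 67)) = -7495.10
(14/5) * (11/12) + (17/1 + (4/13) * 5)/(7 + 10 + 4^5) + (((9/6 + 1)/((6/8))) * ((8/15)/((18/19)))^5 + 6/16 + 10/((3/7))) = 26.48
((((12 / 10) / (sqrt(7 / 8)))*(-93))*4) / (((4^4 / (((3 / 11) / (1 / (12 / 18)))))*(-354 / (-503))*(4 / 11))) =-46779*sqrt(14) / 132160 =-1.32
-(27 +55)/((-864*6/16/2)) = 0.51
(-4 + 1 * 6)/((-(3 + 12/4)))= -1/3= -0.33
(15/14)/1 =15/14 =1.07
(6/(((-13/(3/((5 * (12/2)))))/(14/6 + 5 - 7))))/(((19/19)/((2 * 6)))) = -12/65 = -0.18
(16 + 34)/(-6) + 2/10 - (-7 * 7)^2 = -36137/15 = -2409.13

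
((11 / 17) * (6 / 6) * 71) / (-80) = -781 / 1360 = -0.57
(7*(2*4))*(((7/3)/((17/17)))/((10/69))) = 4508/5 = 901.60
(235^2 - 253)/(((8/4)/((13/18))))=19851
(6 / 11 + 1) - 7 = -60 / 11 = -5.45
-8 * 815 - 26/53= -345586/53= -6520.49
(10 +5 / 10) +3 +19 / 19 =29 / 2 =14.50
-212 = -212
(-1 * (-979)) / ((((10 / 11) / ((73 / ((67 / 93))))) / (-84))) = -3070651122 / 335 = -9166122.75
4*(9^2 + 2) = 332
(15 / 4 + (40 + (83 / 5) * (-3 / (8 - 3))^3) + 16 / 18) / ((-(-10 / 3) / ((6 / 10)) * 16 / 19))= 17550281 / 2000000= 8.78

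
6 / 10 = 3 / 5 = 0.60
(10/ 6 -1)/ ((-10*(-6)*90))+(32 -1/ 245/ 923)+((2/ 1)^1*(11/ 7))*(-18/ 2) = 1360730207/ 366338700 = 3.71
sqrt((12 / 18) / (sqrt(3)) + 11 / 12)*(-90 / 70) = -3*sqrt(8*sqrt(3) + 33) / 14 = -1.47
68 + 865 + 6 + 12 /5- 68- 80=3967 /5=793.40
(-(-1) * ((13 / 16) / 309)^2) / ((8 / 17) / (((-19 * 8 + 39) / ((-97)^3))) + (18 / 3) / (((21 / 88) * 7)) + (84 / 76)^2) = 5742716161 / 3160931231205939456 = 0.00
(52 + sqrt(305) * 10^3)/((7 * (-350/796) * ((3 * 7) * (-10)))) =10348/128625 + 1592 * sqrt(305)/1029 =27.10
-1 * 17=-17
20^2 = 400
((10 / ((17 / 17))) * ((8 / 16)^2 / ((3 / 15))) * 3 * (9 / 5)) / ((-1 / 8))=-540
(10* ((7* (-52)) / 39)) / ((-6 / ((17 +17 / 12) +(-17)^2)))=129115 / 27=4782.04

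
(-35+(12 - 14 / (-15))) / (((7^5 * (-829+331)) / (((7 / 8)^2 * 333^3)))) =1358057583 / 18220160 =74.54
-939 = -939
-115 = -115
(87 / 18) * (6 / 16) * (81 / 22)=2349 / 352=6.67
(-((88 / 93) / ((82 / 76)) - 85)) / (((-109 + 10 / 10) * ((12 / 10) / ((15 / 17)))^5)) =-3132431640625 / 18710489344896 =-0.17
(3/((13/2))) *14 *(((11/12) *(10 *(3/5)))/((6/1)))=77/13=5.92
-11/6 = -1.83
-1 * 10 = -10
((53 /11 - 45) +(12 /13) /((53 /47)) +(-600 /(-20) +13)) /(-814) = -27563 /6169306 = -0.00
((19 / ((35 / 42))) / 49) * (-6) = -2.79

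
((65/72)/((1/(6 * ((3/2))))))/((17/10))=325/68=4.78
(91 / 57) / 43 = 91 / 2451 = 0.04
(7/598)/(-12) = -7/7176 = -0.00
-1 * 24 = -24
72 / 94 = 36 / 47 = 0.77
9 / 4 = 2.25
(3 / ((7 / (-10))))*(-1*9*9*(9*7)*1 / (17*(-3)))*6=-43740 / 17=-2572.94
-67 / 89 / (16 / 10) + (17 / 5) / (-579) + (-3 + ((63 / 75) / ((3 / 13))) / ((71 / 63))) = -180387611 / 731740200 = -0.25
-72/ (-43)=72/ 43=1.67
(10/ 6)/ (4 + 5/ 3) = 5/ 17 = 0.29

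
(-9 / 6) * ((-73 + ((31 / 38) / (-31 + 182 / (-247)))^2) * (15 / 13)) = 530864335 / 4201704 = 126.35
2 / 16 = 1 / 8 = 0.12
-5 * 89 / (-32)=445 / 32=13.91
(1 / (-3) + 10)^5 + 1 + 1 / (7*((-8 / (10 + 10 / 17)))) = 4881700361 / 57834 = 84408.83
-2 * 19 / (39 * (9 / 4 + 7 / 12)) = -0.34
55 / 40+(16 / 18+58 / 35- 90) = -216919 / 2520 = -86.08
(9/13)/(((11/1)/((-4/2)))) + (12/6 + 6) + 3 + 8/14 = 11457/1001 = 11.45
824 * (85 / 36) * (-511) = -8947610 / 9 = -994178.89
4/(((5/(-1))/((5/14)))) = -2/7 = -0.29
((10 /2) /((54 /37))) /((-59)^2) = 185 /187974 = 0.00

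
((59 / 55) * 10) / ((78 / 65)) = 295 / 33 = 8.94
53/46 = 1.15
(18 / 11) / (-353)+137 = 531953 / 3883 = 137.00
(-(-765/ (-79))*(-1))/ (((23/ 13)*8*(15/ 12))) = 1989/ 3634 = 0.55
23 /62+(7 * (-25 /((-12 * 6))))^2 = 1008991 /160704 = 6.28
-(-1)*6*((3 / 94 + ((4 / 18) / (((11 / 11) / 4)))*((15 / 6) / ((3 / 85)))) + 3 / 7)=1126781 / 2961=380.54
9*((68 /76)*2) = 306 /19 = 16.11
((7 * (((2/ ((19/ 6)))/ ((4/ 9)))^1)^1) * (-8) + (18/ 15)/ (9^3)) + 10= -1606192/ 23085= -69.58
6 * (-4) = -24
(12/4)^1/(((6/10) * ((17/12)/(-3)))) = -180/17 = -10.59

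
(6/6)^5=1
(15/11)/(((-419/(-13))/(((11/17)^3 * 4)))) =94380/2058547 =0.05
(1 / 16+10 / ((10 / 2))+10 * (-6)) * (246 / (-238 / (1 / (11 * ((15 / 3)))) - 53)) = 1.08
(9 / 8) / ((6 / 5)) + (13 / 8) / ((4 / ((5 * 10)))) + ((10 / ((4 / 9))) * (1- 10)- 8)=-189.25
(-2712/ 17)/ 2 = -1356/ 17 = -79.76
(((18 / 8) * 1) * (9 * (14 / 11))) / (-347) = -567 / 7634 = -0.07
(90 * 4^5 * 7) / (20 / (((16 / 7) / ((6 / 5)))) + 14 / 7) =258048 / 5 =51609.60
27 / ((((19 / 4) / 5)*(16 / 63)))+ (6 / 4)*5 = 9075 / 76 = 119.41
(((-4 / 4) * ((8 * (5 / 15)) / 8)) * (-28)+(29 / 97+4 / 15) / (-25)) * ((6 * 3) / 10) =1016031 / 60625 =16.76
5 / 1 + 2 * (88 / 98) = 333 / 49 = 6.80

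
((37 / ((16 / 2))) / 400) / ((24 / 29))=1073 / 76800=0.01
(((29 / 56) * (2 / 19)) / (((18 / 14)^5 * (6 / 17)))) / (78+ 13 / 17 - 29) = 20122781 / 22779687024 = 0.00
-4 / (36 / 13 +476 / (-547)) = -7111 / 3376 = -2.11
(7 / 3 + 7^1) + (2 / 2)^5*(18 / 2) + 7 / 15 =94 / 5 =18.80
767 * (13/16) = 9971/16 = 623.19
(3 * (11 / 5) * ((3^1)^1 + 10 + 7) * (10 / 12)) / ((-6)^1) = -55 / 3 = -18.33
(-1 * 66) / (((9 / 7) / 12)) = -616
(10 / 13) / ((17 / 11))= 110 / 221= 0.50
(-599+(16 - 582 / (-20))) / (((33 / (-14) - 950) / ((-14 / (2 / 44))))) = -11942084 / 66665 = -179.14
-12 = -12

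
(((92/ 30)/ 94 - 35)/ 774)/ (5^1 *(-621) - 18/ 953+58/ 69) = 270173594/ 18563825543085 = 0.00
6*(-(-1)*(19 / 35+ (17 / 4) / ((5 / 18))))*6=19962 / 35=570.34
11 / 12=0.92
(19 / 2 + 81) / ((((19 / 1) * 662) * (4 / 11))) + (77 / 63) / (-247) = 174691 / 11773008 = 0.01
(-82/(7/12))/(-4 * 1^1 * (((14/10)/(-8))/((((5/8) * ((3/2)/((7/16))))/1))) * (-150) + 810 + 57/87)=-3567/19327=-0.18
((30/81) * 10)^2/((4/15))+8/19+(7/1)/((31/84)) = 10137560/143127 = 70.83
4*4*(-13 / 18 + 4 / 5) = 56 / 45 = 1.24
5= 5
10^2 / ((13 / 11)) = 1100 / 13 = 84.62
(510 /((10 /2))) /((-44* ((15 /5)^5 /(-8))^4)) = -34816 /12784876137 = -0.00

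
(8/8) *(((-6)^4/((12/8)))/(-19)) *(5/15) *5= -1440/19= -75.79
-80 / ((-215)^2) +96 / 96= 9229 / 9245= 1.00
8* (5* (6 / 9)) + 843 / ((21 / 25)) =21635 / 21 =1030.24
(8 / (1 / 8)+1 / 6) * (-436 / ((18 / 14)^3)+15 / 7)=-56974555 / 4374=-13025.73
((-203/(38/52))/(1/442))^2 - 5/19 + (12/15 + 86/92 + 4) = 15075652169.95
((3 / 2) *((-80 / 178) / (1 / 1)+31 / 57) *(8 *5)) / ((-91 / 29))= -277820 / 153881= -1.81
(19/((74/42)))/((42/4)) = 38/37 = 1.03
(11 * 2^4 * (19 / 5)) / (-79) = -3344 / 395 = -8.47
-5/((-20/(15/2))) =15/8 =1.88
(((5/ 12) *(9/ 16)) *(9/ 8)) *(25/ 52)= 3375/ 26624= 0.13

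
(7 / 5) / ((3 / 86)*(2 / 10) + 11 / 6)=903 / 1187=0.76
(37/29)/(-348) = -37/10092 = -0.00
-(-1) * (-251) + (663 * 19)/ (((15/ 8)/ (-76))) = -2554247/ 5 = -510849.40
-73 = -73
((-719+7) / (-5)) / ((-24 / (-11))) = 65.27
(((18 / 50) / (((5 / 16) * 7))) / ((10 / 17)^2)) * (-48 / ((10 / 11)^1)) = -2746656 / 109375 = -25.11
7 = 7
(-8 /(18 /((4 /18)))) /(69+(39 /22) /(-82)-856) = 14432 /115002747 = 0.00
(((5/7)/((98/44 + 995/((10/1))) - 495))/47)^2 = 3025/2025651948516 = 0.00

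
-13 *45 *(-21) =12285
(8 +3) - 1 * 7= 4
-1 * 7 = -7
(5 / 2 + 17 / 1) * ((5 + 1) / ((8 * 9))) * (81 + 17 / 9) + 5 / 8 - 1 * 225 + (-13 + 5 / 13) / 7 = -599395 / 6552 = -91.48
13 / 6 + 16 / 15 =97 / 30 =3.23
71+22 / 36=1289 / 18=71.61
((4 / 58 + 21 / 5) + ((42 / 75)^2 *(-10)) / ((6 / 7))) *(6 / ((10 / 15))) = 19911 / 3625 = 5.49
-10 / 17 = -0.59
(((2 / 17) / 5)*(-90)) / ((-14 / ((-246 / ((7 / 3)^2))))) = -6.83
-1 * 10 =-10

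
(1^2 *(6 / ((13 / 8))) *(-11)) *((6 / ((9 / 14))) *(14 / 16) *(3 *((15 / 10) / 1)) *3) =-58212 / 13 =-4477.85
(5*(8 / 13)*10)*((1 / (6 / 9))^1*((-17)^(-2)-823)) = -142707600 / 3757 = -37984.46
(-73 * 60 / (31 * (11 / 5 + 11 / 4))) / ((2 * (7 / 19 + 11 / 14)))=-3883600 / 314061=-12.37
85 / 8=10.62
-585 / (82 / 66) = -19305 / 41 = -470.85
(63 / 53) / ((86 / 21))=1323 / 4558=0.29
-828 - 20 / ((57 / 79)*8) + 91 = -84413 / 114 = -740.46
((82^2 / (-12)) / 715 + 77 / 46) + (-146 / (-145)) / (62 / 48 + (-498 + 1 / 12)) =10097496751 / 11368461390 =0.89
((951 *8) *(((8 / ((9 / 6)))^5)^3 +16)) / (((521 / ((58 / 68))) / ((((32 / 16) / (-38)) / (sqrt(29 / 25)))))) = -7309522340662962953920 *sqrt(29) / 804892372227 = -48904653372.46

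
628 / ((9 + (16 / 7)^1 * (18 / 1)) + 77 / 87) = 95613 / 7769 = 12.31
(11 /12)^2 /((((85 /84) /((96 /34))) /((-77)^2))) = 20087452 /1445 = 13901.35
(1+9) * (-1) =-10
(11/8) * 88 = 121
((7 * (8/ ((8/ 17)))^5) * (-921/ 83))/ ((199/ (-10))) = 91538180790/ 16517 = 5542058.53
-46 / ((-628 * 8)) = 23 / 2512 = 0.01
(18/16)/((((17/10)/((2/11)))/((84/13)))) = 1890/2431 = 0.78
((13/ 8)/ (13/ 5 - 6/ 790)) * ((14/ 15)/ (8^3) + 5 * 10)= 197191189/ 6291456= 31.34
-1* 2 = -2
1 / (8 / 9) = 9 / 8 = 1.12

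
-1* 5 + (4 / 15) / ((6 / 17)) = -191 / 45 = -4.24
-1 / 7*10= -10 / 7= -1.43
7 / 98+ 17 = 239 / 14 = 17.07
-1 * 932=-932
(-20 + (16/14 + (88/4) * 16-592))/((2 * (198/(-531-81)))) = 400.05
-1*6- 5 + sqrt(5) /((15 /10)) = -11 + 2*sqrt(5) /3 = -9.51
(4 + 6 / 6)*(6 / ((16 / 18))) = 135 / 4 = 33.75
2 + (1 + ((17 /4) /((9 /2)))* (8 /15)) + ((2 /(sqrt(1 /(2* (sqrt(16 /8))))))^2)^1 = 473 /135 + 8* sqrt(2) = 14.82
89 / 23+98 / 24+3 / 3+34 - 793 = -207013 / 276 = -750.05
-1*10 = -10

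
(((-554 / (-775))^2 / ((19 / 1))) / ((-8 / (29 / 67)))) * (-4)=0.01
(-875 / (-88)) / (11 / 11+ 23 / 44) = 875 / 134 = 6.53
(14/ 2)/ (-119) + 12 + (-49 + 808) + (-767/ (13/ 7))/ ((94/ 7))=1182817/ 1598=740.19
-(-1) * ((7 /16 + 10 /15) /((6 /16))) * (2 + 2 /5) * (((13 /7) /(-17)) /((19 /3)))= -1378 /11305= -0.12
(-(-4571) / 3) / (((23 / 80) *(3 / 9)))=365680 / 23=15899.13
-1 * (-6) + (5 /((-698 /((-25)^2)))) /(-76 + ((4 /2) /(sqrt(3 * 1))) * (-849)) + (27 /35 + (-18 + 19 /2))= -5043667296 /2917222945 + 884375 * sqrt(3) /333396908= -1.72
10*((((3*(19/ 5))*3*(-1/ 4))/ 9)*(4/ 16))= -19/ 8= -2.38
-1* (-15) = 15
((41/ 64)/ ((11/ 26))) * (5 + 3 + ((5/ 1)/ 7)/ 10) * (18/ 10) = 542061/ 24640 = 22.00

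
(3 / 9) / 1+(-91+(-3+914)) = 2461 / 3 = 820.33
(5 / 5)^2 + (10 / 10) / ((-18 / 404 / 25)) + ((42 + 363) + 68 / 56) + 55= -98.90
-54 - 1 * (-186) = 132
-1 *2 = -2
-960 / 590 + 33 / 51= -983 / 1003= -0.98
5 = 5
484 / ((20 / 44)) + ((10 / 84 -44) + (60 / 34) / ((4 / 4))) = 3650981 / 3570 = 1022.68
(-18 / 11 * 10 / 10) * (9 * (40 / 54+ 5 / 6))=-255 / 11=-23.18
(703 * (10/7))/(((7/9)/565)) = 35747550/49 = 729541.84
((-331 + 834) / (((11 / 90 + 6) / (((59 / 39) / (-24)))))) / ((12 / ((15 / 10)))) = -148385 / 229216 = -0.65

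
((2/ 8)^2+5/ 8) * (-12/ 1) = -8.25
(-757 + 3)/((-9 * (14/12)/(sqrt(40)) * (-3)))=-3016 * sqrt(10)/63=-151.39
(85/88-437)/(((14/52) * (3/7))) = -498823/132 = -3778.96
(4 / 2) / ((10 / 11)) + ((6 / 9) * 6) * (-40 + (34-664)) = -13389 / 5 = -2677.80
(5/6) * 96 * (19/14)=760/7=108.57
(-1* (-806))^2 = 649636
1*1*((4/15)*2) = 8/15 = 0.53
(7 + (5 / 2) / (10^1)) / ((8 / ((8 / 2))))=29 / 8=3.62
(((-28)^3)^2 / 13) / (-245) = -9834496 / 65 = -151299.94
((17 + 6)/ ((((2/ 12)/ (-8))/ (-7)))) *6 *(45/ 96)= 21735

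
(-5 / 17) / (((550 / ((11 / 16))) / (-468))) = 117 / 680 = 0.17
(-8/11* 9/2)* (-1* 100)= 3600/11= 327.27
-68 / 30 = -34 / 15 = -2.27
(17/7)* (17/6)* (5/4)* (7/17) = 85/24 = 3.54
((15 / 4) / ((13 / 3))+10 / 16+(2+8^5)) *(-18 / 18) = -3408235 / 104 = -32771.49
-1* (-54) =54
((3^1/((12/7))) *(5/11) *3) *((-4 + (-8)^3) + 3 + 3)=-26775/22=-1217.05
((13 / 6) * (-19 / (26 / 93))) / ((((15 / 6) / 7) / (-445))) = 366947 / 2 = 183473.50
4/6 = 2/3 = 0.67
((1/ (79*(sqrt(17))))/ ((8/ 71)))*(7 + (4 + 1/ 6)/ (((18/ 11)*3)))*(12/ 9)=0.29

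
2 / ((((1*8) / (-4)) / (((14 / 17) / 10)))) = -7 / 85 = -0.08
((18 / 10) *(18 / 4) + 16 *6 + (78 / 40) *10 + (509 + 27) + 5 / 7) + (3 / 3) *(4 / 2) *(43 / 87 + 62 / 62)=2019757 / 3045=663.30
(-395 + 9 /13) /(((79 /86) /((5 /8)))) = -551045 /2054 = -268.28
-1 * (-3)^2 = -9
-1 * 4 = -4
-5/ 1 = -5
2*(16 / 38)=16 / 19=0.84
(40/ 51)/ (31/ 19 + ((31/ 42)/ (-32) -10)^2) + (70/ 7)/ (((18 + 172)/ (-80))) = -951317927984/ 226350996517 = -4.20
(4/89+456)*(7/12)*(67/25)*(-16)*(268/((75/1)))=-20406347584/500625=-40761.74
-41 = -41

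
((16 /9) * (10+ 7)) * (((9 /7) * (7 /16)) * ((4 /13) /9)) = 68 /117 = 0.58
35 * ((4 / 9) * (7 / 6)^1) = 490 / 27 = 18.15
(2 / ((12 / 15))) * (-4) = -10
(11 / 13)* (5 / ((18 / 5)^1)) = 275 / 234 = 1.18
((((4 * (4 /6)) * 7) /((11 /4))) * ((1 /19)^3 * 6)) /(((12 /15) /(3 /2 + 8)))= 280 /3971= 0.07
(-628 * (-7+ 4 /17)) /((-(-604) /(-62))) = -1119410 /2567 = -436.08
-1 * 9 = -9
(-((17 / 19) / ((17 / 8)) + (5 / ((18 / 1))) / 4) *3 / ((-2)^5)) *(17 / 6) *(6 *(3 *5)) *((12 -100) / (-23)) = 627385 / 13984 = 44.86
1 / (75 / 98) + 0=98 / 75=1.31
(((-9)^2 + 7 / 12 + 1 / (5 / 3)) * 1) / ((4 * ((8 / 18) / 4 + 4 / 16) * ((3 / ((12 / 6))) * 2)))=4931 / 260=18.97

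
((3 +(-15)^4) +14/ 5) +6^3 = 254234/ 5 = 50846.80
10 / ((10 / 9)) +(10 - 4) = 15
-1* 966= -966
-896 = -896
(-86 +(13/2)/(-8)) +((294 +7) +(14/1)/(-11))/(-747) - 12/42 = -26842033/306768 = -87.50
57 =57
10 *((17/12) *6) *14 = 1190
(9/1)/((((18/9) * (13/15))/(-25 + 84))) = 306.35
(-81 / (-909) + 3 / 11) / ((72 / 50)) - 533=-3551303 / 6666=-532.75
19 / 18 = 1.06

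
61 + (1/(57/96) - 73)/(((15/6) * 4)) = 2047/38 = 53.87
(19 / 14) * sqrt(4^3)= 76 / 7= 10.86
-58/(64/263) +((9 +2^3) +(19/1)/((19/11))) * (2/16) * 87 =2117/32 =66.16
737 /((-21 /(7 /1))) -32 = -277.67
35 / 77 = 5 / 11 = 0.45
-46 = -46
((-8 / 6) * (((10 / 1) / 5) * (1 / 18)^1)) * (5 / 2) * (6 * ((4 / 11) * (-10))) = 800 / 99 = 8.08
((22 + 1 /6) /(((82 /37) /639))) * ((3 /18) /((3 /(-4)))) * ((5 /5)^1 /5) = -349391 /1230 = -284.06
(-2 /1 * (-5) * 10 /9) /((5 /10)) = 200 /9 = 22.22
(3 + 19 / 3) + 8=52 / 3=17.33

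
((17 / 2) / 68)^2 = 1 / 64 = 0.02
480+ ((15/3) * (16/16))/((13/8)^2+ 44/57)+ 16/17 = 102093104/211633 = 482.41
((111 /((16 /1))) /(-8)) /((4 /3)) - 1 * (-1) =179 /512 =0.35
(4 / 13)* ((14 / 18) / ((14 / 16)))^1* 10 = 320 / 117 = 2.74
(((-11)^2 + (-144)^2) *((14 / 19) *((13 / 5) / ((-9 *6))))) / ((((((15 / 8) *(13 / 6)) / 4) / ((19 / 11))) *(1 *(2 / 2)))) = -9343936 / 7425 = -1258.44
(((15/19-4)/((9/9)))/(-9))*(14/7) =122/171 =0.71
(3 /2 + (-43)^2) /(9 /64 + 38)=118432 /2441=48.52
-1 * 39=-39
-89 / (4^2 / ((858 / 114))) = -12727 / 304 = -41.87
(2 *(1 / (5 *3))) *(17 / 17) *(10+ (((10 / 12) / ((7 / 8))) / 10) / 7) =2944 / 2205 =1.34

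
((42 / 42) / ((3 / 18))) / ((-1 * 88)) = -3 / 44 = -0.07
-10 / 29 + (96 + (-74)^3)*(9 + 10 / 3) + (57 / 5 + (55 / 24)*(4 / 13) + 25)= -18836962987 / 3770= -4996541.91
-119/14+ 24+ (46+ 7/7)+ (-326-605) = -1737/2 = -868.50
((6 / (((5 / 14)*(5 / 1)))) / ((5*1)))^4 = 49787136 / 244140625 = 0.20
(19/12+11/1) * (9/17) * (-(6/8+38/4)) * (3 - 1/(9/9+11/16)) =-402415/2448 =-164.39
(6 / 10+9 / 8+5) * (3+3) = 807 / 20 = 40.35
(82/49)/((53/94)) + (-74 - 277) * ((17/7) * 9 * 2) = -39839918/2597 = -15340.75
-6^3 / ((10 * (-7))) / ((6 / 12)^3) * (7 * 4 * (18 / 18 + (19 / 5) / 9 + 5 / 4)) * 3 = 138528 / 25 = 5541.12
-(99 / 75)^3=-35937 / 15625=-2.30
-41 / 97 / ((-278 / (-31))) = -1271 / 26966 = -0.05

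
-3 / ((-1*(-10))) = -3 / 10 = -0.30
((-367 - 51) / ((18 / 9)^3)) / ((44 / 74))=-703 / 8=-87.88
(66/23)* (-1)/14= -33/161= -0.20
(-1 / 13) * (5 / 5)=-1 / 13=-0.08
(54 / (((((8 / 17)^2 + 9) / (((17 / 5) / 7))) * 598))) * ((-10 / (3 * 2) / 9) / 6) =-4913 / 33467070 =-0.00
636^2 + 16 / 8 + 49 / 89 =36000371 / 89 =404498.55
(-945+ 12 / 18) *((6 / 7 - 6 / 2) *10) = 141650 / 7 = 20235.71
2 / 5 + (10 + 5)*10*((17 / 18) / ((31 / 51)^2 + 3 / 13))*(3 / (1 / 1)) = 71893217 / 101480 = 708.45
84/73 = 1.15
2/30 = 1/15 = 0.07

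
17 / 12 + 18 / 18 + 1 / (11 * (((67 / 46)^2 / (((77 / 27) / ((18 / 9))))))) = 1201253 / 484812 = 2.48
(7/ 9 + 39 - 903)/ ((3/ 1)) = -7769/ 27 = -287.74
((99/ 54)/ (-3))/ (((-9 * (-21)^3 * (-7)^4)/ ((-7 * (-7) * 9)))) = -11/ 8168202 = -0.00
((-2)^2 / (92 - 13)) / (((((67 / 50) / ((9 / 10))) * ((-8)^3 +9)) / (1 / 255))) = -12 / 45260443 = -0.00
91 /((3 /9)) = 273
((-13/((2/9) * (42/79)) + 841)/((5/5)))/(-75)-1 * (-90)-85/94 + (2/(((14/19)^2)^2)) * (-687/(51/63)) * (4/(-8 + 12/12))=1939237877681/575519700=3369.54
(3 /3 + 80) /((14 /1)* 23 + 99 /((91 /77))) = 1053 /5275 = 0.20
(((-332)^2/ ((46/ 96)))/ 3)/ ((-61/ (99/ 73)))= -174594816/ 102419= -1704.71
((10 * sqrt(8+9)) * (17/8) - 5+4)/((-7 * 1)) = 1/7 - 85 * sqrt(17)/28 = -12.37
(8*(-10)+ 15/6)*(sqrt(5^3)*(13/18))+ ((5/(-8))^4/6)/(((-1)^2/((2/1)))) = 625/12288-10075*sqrt(5)/36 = -625.74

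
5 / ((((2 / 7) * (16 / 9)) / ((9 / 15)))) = 189 / 32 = 5.91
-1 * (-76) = 76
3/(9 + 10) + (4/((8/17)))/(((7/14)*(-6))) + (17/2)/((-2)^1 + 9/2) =413/570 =0.72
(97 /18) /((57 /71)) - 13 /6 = 2332 /513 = 4.55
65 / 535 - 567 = -60656 / 107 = -566.88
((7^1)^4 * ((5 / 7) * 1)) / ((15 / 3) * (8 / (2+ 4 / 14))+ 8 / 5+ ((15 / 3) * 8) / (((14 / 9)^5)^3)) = 166749552426029977600 / 1862241419023749649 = 89.54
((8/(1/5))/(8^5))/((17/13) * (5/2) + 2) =65/280576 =0.00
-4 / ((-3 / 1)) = 4 / 3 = 1.33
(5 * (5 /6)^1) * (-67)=-1675 /6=-279.17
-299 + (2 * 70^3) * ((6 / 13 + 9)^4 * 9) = 1413146112994261 / 28561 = 49478173488.12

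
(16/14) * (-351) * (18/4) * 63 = -113724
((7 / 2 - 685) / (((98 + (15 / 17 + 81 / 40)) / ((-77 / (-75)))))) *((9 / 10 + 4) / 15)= -174848366 / 77194125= -2.27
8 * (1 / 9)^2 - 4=-316 / 81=-3.90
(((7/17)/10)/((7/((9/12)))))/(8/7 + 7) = 7/12920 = 0.00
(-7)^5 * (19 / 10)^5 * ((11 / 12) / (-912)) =24093355517 / 57600000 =418.29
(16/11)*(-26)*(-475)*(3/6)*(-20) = -1976000/11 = -179636.36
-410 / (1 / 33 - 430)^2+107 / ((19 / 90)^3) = 15704163158688090 / 1380906838339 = 11372.36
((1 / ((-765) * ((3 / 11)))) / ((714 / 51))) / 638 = -1 / 1863540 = -0.00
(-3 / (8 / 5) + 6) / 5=33 / 40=0.82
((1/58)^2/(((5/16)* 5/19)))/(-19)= -4/21025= -0.00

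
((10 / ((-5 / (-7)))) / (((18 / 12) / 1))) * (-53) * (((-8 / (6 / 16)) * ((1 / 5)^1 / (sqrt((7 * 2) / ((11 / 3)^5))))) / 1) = 820864 * sqrt(462) / 1215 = 14521.65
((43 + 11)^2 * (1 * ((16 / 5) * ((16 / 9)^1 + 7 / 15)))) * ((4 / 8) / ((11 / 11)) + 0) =261792 / 25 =10471.68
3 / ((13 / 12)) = 36 / 13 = 2.77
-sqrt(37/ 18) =-sqrt(74)/ 6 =-1.43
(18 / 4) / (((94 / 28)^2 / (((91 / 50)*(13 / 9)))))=57967 / 55225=1.05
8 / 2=4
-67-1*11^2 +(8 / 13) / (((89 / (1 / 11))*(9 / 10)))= -188.00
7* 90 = 630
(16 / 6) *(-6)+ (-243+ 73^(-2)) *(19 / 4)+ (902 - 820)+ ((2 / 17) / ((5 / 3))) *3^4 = -980697727 / 905930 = -1082.53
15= 15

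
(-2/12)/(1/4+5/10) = -2/9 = -0.22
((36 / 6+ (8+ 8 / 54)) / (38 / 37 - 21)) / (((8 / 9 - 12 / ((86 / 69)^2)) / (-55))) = -287471426 / 50438967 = -5.70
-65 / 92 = -0.71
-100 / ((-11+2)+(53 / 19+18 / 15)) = 2375 / 119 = 19.96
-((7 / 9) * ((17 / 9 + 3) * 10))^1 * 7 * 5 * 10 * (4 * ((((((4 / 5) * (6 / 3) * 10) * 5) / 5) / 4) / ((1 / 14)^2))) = -3380608000 / 81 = -41735901.23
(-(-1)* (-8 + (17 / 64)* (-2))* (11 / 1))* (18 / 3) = -9009 / 16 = -563.06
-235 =-235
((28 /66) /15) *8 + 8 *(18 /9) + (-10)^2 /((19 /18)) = 1043608 /9405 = 110.96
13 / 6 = 2.17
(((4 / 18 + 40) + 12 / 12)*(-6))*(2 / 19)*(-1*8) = 11872 / 57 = 208.28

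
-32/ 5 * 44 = -1408/ 5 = -281.60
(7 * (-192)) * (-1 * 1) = 1344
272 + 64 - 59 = 277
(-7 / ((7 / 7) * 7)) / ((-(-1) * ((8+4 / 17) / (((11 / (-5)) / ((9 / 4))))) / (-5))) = -0.59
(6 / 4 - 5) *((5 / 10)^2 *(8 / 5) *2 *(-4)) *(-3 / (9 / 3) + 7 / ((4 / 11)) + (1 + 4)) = 260.40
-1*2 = -2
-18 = -18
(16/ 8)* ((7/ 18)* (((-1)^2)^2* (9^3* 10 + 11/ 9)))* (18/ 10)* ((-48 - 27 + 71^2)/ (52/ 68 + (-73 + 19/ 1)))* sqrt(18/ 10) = -38778992434* sqrt(5)/ 67875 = -1277531.69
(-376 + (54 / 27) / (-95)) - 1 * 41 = -417.02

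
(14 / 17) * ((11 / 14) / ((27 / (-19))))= -209 / 459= -0.46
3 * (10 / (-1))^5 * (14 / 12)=-350000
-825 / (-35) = 165 / 7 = 23.57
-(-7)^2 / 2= -24.50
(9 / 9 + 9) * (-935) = -9350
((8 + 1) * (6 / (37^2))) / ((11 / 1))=54 / 15059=0.00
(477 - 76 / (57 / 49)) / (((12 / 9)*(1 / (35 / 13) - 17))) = -43225 / 2328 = -18.57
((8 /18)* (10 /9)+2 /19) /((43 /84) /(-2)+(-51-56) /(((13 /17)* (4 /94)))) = -0.00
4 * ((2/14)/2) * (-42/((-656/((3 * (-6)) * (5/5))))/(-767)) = 27/62894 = 0.00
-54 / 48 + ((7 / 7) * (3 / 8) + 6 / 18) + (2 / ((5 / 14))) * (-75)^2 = 31499.58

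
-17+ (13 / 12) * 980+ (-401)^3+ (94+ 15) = -193440142 / 3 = -64480047.33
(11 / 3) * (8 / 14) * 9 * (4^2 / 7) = 2112 / 49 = 43.10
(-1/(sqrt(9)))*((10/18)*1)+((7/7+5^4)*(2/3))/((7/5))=56305/189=297.91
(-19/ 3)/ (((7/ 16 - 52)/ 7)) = 2128/ 2475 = 0.86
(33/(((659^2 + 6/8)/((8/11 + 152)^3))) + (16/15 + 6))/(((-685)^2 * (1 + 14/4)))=250221185972/1902102044250375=0.00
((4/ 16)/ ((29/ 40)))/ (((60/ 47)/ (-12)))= -94/ 29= -3.24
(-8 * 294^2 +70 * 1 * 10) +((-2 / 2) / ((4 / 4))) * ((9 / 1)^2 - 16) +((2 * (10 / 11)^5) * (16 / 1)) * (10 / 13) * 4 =-1446285364539 / 2093663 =-690791.86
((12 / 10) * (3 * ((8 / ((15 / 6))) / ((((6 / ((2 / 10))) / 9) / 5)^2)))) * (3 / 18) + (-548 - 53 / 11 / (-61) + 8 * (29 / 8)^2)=-58843481 / 134200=-438.48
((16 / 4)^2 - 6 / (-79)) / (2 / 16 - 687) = -2032 / 86821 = -0.02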